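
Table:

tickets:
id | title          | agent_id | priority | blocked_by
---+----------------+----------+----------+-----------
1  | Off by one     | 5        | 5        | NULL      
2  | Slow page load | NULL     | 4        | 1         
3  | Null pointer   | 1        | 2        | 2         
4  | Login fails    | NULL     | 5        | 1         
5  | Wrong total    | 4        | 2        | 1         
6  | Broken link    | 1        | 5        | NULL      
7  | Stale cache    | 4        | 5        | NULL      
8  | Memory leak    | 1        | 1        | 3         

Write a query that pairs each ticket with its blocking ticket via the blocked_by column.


This is a self-join: tickets is joined to a second copy of itself, matching each row's blocked_by to another row's id. Use LEFT JOIN so rows with blocked_by=NULL are kept.
  - ticket 1 (Off by one): blocked_by=NULL -> NULL
  - ticket 2 (Slow page load): blocked_by=1 -> Off by one
  - ticket 3 (Null pointer): blocked_by=2 -> Slow page load
  - ticket 4 (Login fails): blocked_by=1 -> Off by one
  - ticket 5 (Wrong total): blocked_by=1 -> Off by one
  - ticket 6 (Broken link): blocked_by=NULL -> NULL
  - ticket 7 (Stale cache): blocked_by=NULL -> NULL
  - ticket 8 (Memory leak): blocked_by=3 -> Null pointer

SQL:
SELECT a.title AS item, b.title AS blocked_by
FROM tickets a
LEFT JOIN tickets b ON a.blocked_by = b.id

Result:
item           | blocked_by    
---------------+---------------
Off by one     | NULL          
Slow page load | Off by one    
Null pointer   | Slow page load
Login fails    | Off by one    
Wrong total    | Off by one    
Broken link    | NULL          
Stale cache    | NULL          
Memory leak    | Null pointer  


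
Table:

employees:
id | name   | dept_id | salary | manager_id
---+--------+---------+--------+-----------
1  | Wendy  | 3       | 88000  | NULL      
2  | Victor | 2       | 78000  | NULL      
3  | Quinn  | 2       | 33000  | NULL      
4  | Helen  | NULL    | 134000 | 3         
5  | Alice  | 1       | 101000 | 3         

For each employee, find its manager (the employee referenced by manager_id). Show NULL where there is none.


This is a self-join: employees is joined to a second copy of itself, matching each row's manager_id to another row's id. Use LEFT JOIN so rows with manager_id=NULL are kept.
  - employee 1 (Wendy): manager_id=NULL -> NULL
  - employee 2 (Victor): manager_id=NULL -> NULL
  - employee 3 (Quinn): manager_id=NULL -> NULL
  - employee 4 (Helen): manager_id=3 -> Quinn
  - employee 5 (Alice): manager_id=3 -> Quinn

SQL:
SELECT a.name AS item, b.name AS manager
FROM employees a
LEFT JOIN employees b ON a.manager_id = b.id

Result:
item   | manager
-------+--------
Wendy  | NULL   
Victor | NULL   
Quinn  | NULL   
Helen  | Quinn  
Alice  | Quinn  


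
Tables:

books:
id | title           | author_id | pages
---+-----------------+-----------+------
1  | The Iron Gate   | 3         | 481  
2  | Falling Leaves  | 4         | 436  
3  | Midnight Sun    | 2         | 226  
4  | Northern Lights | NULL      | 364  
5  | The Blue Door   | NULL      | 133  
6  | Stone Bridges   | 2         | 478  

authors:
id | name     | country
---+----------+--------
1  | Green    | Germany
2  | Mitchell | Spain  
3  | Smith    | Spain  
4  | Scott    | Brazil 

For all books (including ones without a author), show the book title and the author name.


LEFT JOIN keeps every row from books (the left table); where author_id has no match in authors, the author columns become NULL. Walk through each book:
  - book 1 (The Iron Gate): author_id=3 -> matches Smith
  - book 2 (Falling Leaves): author_id=4 -> matches Scott
  - book 3 (Midnight Sun): author_id=2 -> matches Mitchell
  - book 4 (Northern Lights): author_id=NULL, no match -> kept with NULL
  - book 5 (The Blue Door): author_id=NULL, no match -> kept with NULL
  - book 6 (Stone Bridges): author_id=2 -> matches Mitchell
All 6 rows appear; 2 have NULL author.

SQL:
SELECT a.title, b.name AS author
FROM books a
LEFT JOIN authors b ON a.author_id = b.id

Result:
title           | author  
----------------+---------
The Iron Gate   | Smith   
Falling Leaves  | Scott   
Midnight Sun    | Mitchell
Northern Lights | NULL    
The Blue Door   | NULL    
Stone Bridges   | Mitchell


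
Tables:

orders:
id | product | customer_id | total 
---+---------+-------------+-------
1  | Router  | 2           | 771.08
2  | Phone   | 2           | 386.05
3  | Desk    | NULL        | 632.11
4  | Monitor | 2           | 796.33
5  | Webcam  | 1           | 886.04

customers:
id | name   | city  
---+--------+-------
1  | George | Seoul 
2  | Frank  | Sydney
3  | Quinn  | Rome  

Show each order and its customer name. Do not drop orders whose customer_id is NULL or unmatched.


LEFT JOIN keeps every row from orders (the left table); where customer_id has no match in customers, the customer columns become NULL. Walk through each order:
  - order 1 (Router): customer_id=2 -> matches Frank
  - order 2 (Phone): customer_id=2 -> matches Frank
  - order 3 (Desk): customer_id=NULL, no match -> kept with NULL
  - order 4 (Monitor): customer_id=2 -> matches Frank
  - order 5 (Webcam): customer_id=1 -> matches George
All 5 rows appear; 1 has NULL customer.

SQL:
SELECT a.product, b.name AS customer
FROM orders a
LEFT JOIN customers b ON a.customer_id = b.id

Result:
product | customer
--------+---------
Router  | Frank   
Phone   | Frank   
Desk    | NULL    
Monitor | Frank   
Webcam  | George  


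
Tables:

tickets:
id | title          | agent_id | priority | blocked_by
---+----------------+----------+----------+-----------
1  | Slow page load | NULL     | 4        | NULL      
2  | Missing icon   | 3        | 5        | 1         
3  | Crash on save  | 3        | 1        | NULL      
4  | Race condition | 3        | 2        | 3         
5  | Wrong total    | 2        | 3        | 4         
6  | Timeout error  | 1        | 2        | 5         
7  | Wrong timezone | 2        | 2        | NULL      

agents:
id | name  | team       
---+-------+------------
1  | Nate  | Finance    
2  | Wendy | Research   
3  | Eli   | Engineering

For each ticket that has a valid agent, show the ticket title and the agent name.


INNER JOIN keeps only tickets rows whose agent_id matches an id in agents. Walk through each ticket:
  - ticket 1 (Slow page load): agent_id=NULL, no match -> dropped
  - ticket 2 (Missing icon): agent_id=3 -> matches Eli
  - ticket 3 (Crash on save): agent_id=3 -> matches Eli
  - ticket 4 (Race condition): agent_id=3 -> matches Eli
  - ticket 5 (Wrong total): agent_id=2 -> matches Wendy
  - ticket 6 (Timeout error): agent_id=1 -> matches Nate
  - ticket 7 (Wrong timezone): agent_id=2 -> matches Wendy
So 1 of 7 rows is dropped.

SQL:
SELECT a.title, b.name AS agent
FROM tickets a
INNER JOIN agents b ON a.agent_id = b.id

Result:
title          | agent
---------------+------
Missing icon   | Eli  
Crash on save  | Eli  
Race condition | Eli  
Wrong total    | Wendy
Timeout error  | Nate 
Wrong timezone | Wendy


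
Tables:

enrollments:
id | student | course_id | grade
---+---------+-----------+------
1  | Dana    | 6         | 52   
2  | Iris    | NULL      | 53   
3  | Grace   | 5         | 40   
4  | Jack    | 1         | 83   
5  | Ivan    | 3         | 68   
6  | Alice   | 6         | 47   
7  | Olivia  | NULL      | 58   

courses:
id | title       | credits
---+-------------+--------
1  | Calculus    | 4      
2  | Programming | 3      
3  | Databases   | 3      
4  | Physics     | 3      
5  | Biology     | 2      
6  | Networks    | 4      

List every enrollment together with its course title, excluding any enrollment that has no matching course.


INNER JOIN keeps only enrollments rows whose course_id matches an id in courses. Walk through each enrollment:
  - enrollment 1 (Dana): course_id=6 -> matches Networks
  - enrollment 2 (Iris): course_id=NULL, no match -> dropped
  - enrollment 3 (Grace): course_id=5 -> matches Biology
  - enrollment 4 (Jack): course_id=1 -> matches Calculus
  - enrollment 5 (Ivan): course_id=3 -> matches Databases
  - enrollment 6 (Alice): course_id=6 -> matches Networks
  - enrollment 7 (Olivia): course_id=NULL, no match -> dropped
So 2 of 7 rows are dropped.

SQL:
SELECT a.student, b.title AS course
FROM enrollments a
INNER JOIN courses b ON a.course_id = b.id

Result:
student | course   
--------+----------
Dana    | Networks 
Grace   | Biology  
Jack    | Calculus 
Ivan    | Databases
Alice   | Networks 


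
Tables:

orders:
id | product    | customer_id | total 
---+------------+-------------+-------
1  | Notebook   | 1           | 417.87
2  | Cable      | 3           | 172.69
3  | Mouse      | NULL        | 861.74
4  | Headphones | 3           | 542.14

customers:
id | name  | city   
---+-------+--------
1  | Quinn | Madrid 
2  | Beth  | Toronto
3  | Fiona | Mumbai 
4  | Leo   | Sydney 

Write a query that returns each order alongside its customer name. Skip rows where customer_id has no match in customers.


INNER JOIN keeps only orders rows whose customer_id matches an id in customers. Walk through each order:
  - order 1 (Notebook): customer_id=1 -> matches Quinn
  - order 2 (Cable): customer_id=3 -> matches Fiona
  - order 3 (Mouse): customer_id=NULL, no match -> dropped
  - order 4 (Headphones): customer_id=3 -> matches Fiona
So 1 of 4 rows is dropped.

SQL:
SELECT a.product, b.name AS customer
FROM orders a
INNER JOIN customers b ON a.customer_id = b.id

Result:
product    | customer
-----------+---------
Notebook   | Quinn   
Cable      | Fiona   
Headphones | Fiona   


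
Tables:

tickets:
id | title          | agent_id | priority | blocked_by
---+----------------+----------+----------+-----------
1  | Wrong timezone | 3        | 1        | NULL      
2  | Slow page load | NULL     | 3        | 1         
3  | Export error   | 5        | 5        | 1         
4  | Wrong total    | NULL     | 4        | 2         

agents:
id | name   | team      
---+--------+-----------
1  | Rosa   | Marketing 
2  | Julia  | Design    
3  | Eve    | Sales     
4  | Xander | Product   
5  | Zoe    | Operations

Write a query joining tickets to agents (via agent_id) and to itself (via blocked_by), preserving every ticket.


Two LEFT JOINs from the same base table tickets: one to agents via agent_id, one to tickets itself via blocked_by. Both are LEFT so every ticket is preserved.
Match against agents:
  - ticket 1 (Wrong timezone): agent_id=3 -> matches Eve
  - ticket 2 (Slow page load): agent_id=NULL, no match -> kept with NULL
  - ticket 3 (Export error): agent_id=5 -> matches Zoe
  - ticket 4 (Wrong total): agent_id=NULL, no match -> kept with NULL
Match against tickets (self):
  - ticket 1 (Wrong timezone): blocked_by=NULL -> NULL
  - ticket 2 (Slow page load): blocked_by=1 -> Wrong timezone
  - ticket 3 (Export error): blocked_by=1 -> Wrong timezone
  - ticket 4 (Wrong total): blocked_by=2 -> Slow page load

SQL:
SELECT a.title, b.name AS agent, c.title AS blocked_by
FROM tickets a
LEFT JOIN agents b ON a.agent_id = b.id
LEFT JOIN tickets c ON a.blocked_by = c.id

Result:
title          | agent | blocked_by    
---------------+-------+---------------
Wrong timezone | Eve   | NULL          
Slow page load | NULL  | Wrong timezone
Export error   | Zoe   | Wrong timezone
Wrong total    | NULL  | Slow page load


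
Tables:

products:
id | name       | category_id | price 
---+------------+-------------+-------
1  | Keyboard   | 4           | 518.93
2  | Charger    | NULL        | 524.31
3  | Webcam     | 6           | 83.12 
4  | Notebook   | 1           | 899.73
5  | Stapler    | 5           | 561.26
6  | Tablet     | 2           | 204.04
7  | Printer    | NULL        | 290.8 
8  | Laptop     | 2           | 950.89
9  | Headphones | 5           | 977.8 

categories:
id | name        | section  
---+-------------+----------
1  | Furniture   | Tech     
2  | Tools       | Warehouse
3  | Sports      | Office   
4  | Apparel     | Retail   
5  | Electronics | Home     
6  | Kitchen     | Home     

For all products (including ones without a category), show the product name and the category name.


LEFT JOIN keeps every row from products (the left table); where category_id has no match in categories, the category columns become NULL. Walk through each product:
  - product 1 (Keyboard): category_id=4 -> matches Apparel
  - product 2 (Charger): category_id=NULL, no match -> kept with NULL
  - product 3 (Webcam): category_id=6 -> matches Kitchen
  - product 4 (Notebook): category_id=1 -> matches Furniture
  - product 5 (Stapler): category_id=5 -> matches Electronics
  - product 6 (Tablet): category_id=2 -> matches Tools
  - product 7 (Printer): category_id=NULL, no match -> kept with NULL
  - product 8 (Laptop): category_id=2 -> matches Tools
  - product 9 (Headphones): category_id=5 -> matches Electronics
All 9 rows appear; 2 have NULL category.

SQL:
SELECT a.name, b.name AS category
FROM products a
LEFT JOIN categories b ON a.category_id = b.id

Result:
name       | category   
-----------+------------
Keyboard   | Apparel    
Charger    | NULL       
Webcam     | Kitchen    
Notebook   | Furniture  
Stapler    | Electronics
Tablet     | Tools      
Printer    | NULL       
Laptop     | Tools      
Headphones | Electronics


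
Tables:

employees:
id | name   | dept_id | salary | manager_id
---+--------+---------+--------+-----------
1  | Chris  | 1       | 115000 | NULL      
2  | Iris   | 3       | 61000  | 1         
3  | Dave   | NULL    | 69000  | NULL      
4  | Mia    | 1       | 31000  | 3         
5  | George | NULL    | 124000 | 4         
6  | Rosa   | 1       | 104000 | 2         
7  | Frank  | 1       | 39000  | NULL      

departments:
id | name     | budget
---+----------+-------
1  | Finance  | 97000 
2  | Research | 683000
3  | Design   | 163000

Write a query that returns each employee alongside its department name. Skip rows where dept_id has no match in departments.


INNER JOIN keeps only employees rows whose dept_id matches an id in departments. Walk through each employee:
  - employee 1 (Chris): dept_id=1 -> matches Finance
  - employee 2 (Iris): dept_id=3 -> matches Design
  - employee 3 (Dave): dept_id=NULL, no match -> dropped
  - employee 4 (Mia): dept_id=1 -> matches Finance
  - employee 5 (George): dept_id=NULL, no match -> dropped
  - employee 6 (Rosa): dept_id=1 -> matches Finance
  - employee 7 (Frank): dept_id=1 -> matches Finance
So 2 of 7 rows are dropped.

SQL:
SELECT a.name, b.name AS department
FROM employees a
INNER JOIN departments b ON a.dept_id = b.id

Result:
name  | department
------+-----------
Chris | Finance   
Iris  | Design    
Mia   | Finance   
Rosa  | Finance   
Frank | Finance   


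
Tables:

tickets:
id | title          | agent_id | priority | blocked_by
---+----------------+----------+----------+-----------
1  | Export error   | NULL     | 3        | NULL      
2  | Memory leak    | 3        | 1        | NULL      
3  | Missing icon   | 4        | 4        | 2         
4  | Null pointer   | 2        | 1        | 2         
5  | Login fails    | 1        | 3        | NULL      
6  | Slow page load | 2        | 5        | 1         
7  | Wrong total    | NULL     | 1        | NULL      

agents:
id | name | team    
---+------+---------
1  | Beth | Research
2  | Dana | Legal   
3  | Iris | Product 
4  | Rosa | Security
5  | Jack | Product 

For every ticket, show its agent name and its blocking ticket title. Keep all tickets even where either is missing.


Two LEFT JOINs from the same base table tickets: one to agents via agent_id, one to tickets itself via blocked_by. Both are LEFT so every ticket is preserved.
Match against agents:
  - ticket 1 (Export error): agent_id=NULL, no match -> kept with NULL
  - ticket 2 (Memory leak): agent_id=3 -> matches Iris
  - ticket 3 (Missing icon): agent_id=4 -> matches Rosa
  - ticket 4 (Null pointer): agent_id=2 -> matches Dana
  - ticket 5 (Login fails): agent_id=1 -> matches Beth
  - ticket 6 (Slow page load): agent_id=2 -> matches Dana
  - ticket 7 (Wrong total): agent_id=NULL, no match -> kept with NULL
Match against tickets (self):
  - ticket 1 (Export error): blocked_by=NULL -> NULL
  - ticket 2 (Memory leak): blocked_by=NULL -> NULL
  - ticket 3 (Missing icon): blocked_by=2 -> Memory leak
  - ticket 4 (Null pointer): blocked_by=2 -> Memory leak
  - ticket 5 (Login fails): blocked_by=NULL -> NULL
  - ticket 6 (Slow page load): blocked_by=1 -> Export error
  - ticket 7 (Wrong total): blocked_by=NULL -> NULL

SQL:
SELECT a.title, b.name AS agent, c.title AS blocked_by
FROM tickets a
LEFT JOIN agents b ON a.agent_id = b.id
LEFT JOIN tickets c ON a.blocked_by = c.id

Result:
title          | agent | blocked_by  
---------------+-------+-------------
Export error   | NULL  | NULL        
Memory leak    | Iris  | NULL        
Missing icon   | Rosa  | Memory leak 
Null pointer   | Dana  | Memory leak 
Login fails    | Beth  | NULL        
Slow page load | Dana  | Export error
Wrong total    | NULL  | NULL        


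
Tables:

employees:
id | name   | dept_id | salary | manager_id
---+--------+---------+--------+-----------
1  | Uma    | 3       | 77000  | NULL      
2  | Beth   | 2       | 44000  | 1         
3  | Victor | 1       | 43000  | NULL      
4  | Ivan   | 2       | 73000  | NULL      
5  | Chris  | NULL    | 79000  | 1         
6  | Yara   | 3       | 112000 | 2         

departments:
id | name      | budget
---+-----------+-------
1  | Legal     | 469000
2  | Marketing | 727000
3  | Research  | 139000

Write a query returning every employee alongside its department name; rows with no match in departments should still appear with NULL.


LEFT JOIN keeps every row from employees (the left table); where dept_id has no match in departments, the department columns become NULL. Walk through each employee:
  - employee 1 (Uma): dept_id=3 -> matches Research
  - employee 2 (Beth): dept_id=2 -> matches Marketing
  - employee 3 (Victor): dept_id=1 -> matches Legal
  - employee 4 (Ivan): dept_id=2 -> matches Marketing
  - employee 5 (Chris): dept_id=NULL, no match -> kept with NULL
  - employee 6 (Yara): dept_id=3 -> matches Research
All 6 rows appear; 1 has NULL department.

SQL:
SELECT a.name, b.name AS department
FROM employees a
LEFT JOIN departments b ON a.dept_id = b.id

Result:
name   | department
-------+-----------
Uma    | Research  
Beth   | Marketing 
Victor | Legal     
Ivan   | Marketing 
Chris  | NULL      
Yara   | Research  


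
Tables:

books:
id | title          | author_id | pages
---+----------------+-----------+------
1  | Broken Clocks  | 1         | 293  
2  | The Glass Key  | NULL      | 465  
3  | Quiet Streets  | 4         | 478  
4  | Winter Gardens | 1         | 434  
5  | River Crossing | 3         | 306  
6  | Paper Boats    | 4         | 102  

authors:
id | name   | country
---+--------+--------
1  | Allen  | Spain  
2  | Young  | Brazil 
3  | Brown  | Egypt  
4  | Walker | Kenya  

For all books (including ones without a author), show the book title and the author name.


LEFT JOIN keeps every row from books (the left table); where author_id has no match in authors, the author columns become NULL. Walk through each book:
  - book 1 (Broken Clocks): author_id=1 -> matches Allen
  - book 2 (The Glass Key): author_id=NULL, no match -> kept with NULL
  - book 3 (Quiet Streets): author_id=4 -> matches Walker
  - book 4 (Winter Gardens): author_id=1 -> matches Allen
  - book 5 (River Crossing): author_id=3 -> matches Brown
  - book 6 (Paper Boats): author_id=4 -> matches Walker
All 6 rows appear; 1 has NULL author.

SQL:
SELECT a.title, b.name AS author
FROM books a
LEFT JOIN authors b ON a.author_id = b.id

Result:
title          | author
---------------+-------
Broken Clocks  | Allen 
The Glass Key  | NULL  
Quiet Streets  | Walker
Winter Gardens | Allen 
River Crossing | Brown 
Paper Boats    | Walker


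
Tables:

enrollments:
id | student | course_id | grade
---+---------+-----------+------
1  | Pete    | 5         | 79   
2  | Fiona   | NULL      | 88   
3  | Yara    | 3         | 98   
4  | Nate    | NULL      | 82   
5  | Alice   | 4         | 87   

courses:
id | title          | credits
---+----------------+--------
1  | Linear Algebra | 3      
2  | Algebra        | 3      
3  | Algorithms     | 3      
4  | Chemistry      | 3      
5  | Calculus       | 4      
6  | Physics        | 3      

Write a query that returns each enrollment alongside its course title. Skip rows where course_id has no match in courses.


INNER JOIN keeps only enrollments rows whose course_id matches an id in courses. Walk through each enrollment:
  - enrollment 1 (Pete): course_id=5 -> matches Calculus
  - enrollment 2 (Fiona): course_id=NULL, no match -> dropped
  - enrollment 3 (Yara): course_id=3 -> matches Algorithms
  - enrollment 4 (Nate): course_id=NULL, no match -> dropped
  - enrollment 5 (Alice): course_id=4 -> matches Chemistry
So 2 of 5 rows are dropped.

SQL:
SELECT a.student, b.title AS course
FROM enrollments a
INNER JOIN courses b ON a.course_id = b.id

Result:
student | course    
--------+-----------
Pete    | Calculus  
Yara    | Algorithms
Alice   | Chemistry 


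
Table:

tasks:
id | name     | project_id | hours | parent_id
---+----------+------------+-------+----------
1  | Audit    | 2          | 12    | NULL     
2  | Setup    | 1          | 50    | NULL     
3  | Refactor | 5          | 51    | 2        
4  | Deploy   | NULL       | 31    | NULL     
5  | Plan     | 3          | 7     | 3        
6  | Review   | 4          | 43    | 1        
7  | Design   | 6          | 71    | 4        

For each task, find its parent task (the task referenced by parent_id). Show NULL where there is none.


This is a self-join: tasks is joined to a second copy of itself, matching each row's parent_id to another row's id. Use LEFT JOIN so rows with parent_id=NULL are kept.
  - task 1 (Audit): parent_id=NULL -> NULL
  - task 2 (Setup): parent_id=NULL -> NULL
  - task 3 (Refactor): parent_id=2 -> Setup
  - task 4 (Deploy): parent_id=NULL -> NULL
  - task 5 (Plan): parent_id=3 -> Refactor
  - task 6 (Review): parent_id=1 -> Audit
  - task 7 (Design): parent_id=4 -> Deploy

SQL:
SELECT a.name AS item, b.name AS parent
FROM tasks a
LEFT JOIN tasks b ON a.parent_id = b.id

Result:
item     | parent  
---------+---------
Audit    | NULL    
Setup    | NULL    
Refactor | Setup   
Deploy   | NULL    
Plan     | Refactor
Review   | Audit   
Design   | Deploy  


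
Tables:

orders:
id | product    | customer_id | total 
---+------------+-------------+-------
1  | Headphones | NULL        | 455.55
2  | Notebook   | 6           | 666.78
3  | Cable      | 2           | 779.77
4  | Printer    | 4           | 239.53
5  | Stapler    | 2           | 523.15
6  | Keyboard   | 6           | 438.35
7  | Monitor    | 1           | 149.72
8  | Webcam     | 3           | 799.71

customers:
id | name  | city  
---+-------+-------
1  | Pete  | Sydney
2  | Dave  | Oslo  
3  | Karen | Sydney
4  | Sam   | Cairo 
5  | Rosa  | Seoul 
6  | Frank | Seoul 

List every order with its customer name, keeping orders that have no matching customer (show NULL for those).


LEFT JOIN keeps every row from orders (the left table); where customer_id has no match in customers, the customer columns become NULL. Walk through each order:
  - order 1 (Headphones): customer_id=NULL, no match -> kept with NULL
  - order 2 (Notebook): customer_id=6 -> matches Frank
  - order 3 (Cable): customer_id=2 -> matches Dave
  - order 4 (Printer): customer_id=4 -> matches Sam
  - order 5 (Stapler): customer_id=2 -> matches Dave
  - order 6 (Keyboard): customer_id=6 -> matches Frank
  - order 7 (Monitor): customer_id=1 -> matches Pete
  - order 8 (Webcam): customer_id=3 -> matches Karen
All 8 rows appear; 1 has NULL customer.

SQL:
SELECT a.product, b.name AS customer
FROM orders a
LEFT JOIN customers b ON a.customer_id = b.id

Result:
product    | customer
-----------+---------
Headphones | NULL    
Notebook   | Frank   
Cable      | Dave    
Printer    | Sam     
Stapler    | Dave    
Keyboard   | Frank   
Monitor    | Pete    
Webcam     | Karen   


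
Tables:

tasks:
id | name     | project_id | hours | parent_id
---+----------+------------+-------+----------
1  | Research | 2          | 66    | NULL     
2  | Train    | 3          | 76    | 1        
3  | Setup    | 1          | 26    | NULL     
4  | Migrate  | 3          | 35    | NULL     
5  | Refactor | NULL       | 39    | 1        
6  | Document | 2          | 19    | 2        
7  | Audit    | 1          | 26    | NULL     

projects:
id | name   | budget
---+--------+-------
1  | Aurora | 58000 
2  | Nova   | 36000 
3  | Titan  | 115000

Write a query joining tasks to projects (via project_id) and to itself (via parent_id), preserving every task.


Two LEFT JOINs from the same base table tasks: one to projects via project_id, one to tasks itself via parent_id. Both are LEFT so every task is preserved.
Match against projects:
  - task 1 (Research): project_id=2 -> matches Nova
  - task 2 (Train): project_id=3 -> matches Titan
  - task 3 (Setup): project_id=1 -> matches Aurora
  - task 4 (Migrate): project_id=3 -> matches Titan
  - task 5 (Refactor): project_id=NULL, no match -> kept with NULL
  - task 6 (Document): project_id=2 -> matches Nova
  - task 7 (Audit): project_id=1 -> matches Aurora
Match against tasks (self):
  - task 1 (Research): parent_id=NULL -> NULL
  - task 2 (Train): parent_id=1 -> Research
  - task 3 (Setup): parent_id=NULL -> NULL
  - task 4 (Migrate): parent_id=NULL -> NULL
  - task 5 (Refactor): parent_id=1 -> Research
  - task 6 (Document): parent_id=2 -> Train
  - task 7 (Audit): parent_id=NULL -> NULL

SQL:
SELECT a.name, b.name AS project, c.name AS parent
FROM tasks a
LEFT JOIN projects b ON a.project_id = b.id
LEFT JOIN tasks c ON a.parent_id = c.id

Result:
name     | project | parent  
---------+---------+---------
Research | Nova    | NULL    
Train    | Titan   | Research
Setup    | Aurora  | NULL    
Migrate  | Titan   | NULL    
Refactor | NULL    | Research
Document | Nova    | Train   
Audit    | Aurora  | NULL    


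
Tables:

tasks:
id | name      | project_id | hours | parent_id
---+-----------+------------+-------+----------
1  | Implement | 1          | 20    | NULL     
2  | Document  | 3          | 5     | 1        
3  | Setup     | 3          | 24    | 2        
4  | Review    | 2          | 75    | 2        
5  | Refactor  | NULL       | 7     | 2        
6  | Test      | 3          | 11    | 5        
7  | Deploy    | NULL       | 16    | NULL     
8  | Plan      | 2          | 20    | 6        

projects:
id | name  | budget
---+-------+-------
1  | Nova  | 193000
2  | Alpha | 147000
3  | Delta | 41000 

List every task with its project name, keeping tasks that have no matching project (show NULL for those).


LEFT JOIN keeps every row from tasks (the left table); where project_id has no match in projects, the project columns become NULL. Walk through each task:
  - task 1 (Implement): project_id=1 -> matches Nova
  - task 2 (Document): project_id=3 -> matches Delta
  - task 3 (Setup): project_id=3 -> matches Delta
  - task 4 (Review): project_id=2 -> matches Alpha
  - task 5 (Refactor): project_id=NULL, no match -> kept with NULL
  - task 6 (Test): project_id=3 -> matches Delta
  - task 7 (Deploy): project_id=NULL, no match -> kept with NULL
  - task 8 (Plan): project_id=2 -> matches Alpha
All 8 rows appear; 2 have NULL project.

SQL:
SELECT a.name, b.name AS project
FROM tasks a
LEFT JOIN projects b ON a.project_id = b.id

Result:
name      | project
----------+--------
Implement | Nova   
Document  | Delta  
Setup     | Delta  
Review    | Alpha  
Refactor  | NULL   
Test      | Delta  
Deploy    | NULL   
Plan      | Alpha  


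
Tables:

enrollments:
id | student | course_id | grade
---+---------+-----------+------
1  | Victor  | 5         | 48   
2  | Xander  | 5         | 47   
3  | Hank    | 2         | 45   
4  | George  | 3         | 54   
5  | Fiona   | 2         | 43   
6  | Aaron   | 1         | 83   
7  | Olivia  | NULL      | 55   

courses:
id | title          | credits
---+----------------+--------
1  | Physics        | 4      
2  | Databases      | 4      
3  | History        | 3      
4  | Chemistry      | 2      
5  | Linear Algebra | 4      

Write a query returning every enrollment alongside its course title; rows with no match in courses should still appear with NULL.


LEFT JOIN keeps every row from enrollments (the left table); where course_id has no match in courses, the course columns become NULL. Walk through each enrollment:
  - enrollment 1 (Victor): course_id=5 -> matches Linear Algebra
  - enrollment 2 (Xander): course_id=5 -> matches Linear Algebra
  - enrollment 3 (Hank): course_id=2 -> matches Databases
  - enrollment 4 (George): course_id=3 -> matches History
  - enrollment 5 (Fiona): course_id=2 -> matches Databases
  - enrollment 6 (Aaron): course_id=1 -> matches Physics
  - enrollment 7 (Olivia): course_id=NULL, no match -> kept with NULL
All 7 rows appear; 1 has NULL course.

SQL:
SELECT a.student, b.title AS course
FROM enrollments a
LEFT JOIN courses b ON a.course_id = b.id

Result:
student | course        
--------+---------------
Victor  | Linear Algebra
Xander  | Linear Algebra
Hank    | Databases     
George  | History       
Fiona   | Databases     
Aaron   | Physics       
Olivia  | NULL          


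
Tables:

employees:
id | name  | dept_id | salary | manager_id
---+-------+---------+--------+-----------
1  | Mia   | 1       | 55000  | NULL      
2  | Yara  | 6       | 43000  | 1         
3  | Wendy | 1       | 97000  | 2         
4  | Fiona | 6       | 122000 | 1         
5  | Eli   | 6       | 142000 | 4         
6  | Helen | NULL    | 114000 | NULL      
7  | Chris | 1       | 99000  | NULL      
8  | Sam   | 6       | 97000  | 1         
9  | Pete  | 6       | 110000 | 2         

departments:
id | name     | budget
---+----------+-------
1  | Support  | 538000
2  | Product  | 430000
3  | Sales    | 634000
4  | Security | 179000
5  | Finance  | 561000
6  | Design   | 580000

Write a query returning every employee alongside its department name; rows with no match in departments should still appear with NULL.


LEFT JOIN keeps every row from employees (the left table); where dept_id has no match in departments, the department columns become NULL. Walk through each employee:
  - employee 1 (Mia): dept_id=1 -> matches Support
  - employee 2 (Yara): dept_id=6 -> matches Design
  - employee 3 (Wendy): dept_id=1 -> matches Support
  - employee 4 (Fiona): dept_id=6 -> matches Design
  - employee 5 (Eli): dept_id=6 -> matches Design
  - employee 6 (Helen): dept_id=NULL, no match -> kept with NULL
  - employee 7 (Chris): dept_id=1 -> matches Support
  - employee 8 (Sam): dept_id=6 -> matches Design
  - employee 9 (Pete): dept_id=6 -> matches Design
All 9 rows appear; 1 has NULL department.

SQL:
SELECT a.name, b.name AS department
FROM employees a
LEFT JOIN departments b ON a.dept_id = b.id

Result:
name  | department
------+-----------
Mia   | Support   
Yara  | Design    
Wendy | Support   
Fiona | Design    
Eli   | Design    
Helen | NULL      
Chris | Support   
Sam   | Design    
Pete  | Design    


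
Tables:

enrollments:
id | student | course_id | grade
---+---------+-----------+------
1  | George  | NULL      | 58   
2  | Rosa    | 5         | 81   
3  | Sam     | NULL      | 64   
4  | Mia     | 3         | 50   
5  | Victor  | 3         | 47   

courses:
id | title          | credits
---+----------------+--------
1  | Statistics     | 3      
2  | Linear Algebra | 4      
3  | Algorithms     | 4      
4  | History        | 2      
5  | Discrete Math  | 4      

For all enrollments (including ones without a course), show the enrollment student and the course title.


LEFT JOIN keeps every row from enrollments (the left table); where course_id has no match in courses, the course columns become NULL. Walk through each enrollment:
  - enrollment 1 (George): course_id=NULL, no match -> kept with NULL
  - enrollment 2 (Rosa): course_id=5 -> matches Discrete Math
  - enrollment 3 (Sam): course_id=NULL, no match -> kept with NULL
  - enrollment 4 (Mia): course_id=3 -> matches Algorithms
  - enrollment 5 (Victor): course_id=3 -> matches Algorithms
All 5 rows appear; 2 have NULL course.

SQL:
SELECT a.student, b.title AS course
FROM enrollments a
LEFT JOIN courses b ON a.course_id = b.id

Result:
student | course       
--------+--------------
George  | NULL         
Rosa    | Discrete Math
Sam     | NULL         
Mia     | Algorithms   
Victor  | Algorithms   


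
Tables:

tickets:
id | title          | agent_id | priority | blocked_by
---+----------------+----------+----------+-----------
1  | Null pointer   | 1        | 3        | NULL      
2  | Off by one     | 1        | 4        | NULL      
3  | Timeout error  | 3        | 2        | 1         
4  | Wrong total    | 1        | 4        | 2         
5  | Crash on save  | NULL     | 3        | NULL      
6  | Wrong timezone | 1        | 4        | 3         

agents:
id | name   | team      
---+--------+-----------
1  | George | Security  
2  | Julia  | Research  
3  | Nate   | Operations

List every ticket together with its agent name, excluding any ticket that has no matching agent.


INNER JOIN keeps only tickets rows whose agent_id matches an id in agents. Walk through each ticket:
  - ticket 1 (Null pointer): agent_id=1 -> matches George
  - ticket 2 (Off by one): agent_id=1 -> matches George
  - ticket 3 (Timeout error): agent_id=3 -> matches Nate
  - ticket 4 (Wrong total): agent_id=1 -> matches George
  - ticket 5 (Crash on save): agent_id=NULL, no match -> dropped
  - ticket 6 (Wrong timezone): agent_id=1 -> matches George
So 1 of 6 rows is dropped.

SQL:
SELECT a.title, b.name AS agent
FROM tickets a
INNER JOIN agents b ON a.agent_id = b.id

Result:
title          | agent 
---------------+-------
Null pointer   | George
Off by one     | George
Timeout error  | Nate  
Wrong total    | George
Wrong timezone | George


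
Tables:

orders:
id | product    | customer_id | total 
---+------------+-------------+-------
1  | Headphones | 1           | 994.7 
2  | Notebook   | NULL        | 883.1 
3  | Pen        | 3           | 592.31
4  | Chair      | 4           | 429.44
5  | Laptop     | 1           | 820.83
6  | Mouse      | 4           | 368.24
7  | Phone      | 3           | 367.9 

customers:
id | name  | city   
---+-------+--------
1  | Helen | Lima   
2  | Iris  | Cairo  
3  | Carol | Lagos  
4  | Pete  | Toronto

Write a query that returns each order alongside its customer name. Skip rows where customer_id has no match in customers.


INNER JOIN keeps only orders rows whose customer_id matches an id in customers. Walk through each order:
  - order 1 (Headphones): customer_id=1 -> matches Helen
  - order 2 (Notebook): customer_id=NULL, no match -> dropped
  - order 3 (Pen): customer_id=3 -> matches Carol
  - order 4 (Chair): customer_id=4 -> matches Pete
  - order 5 (Laptop): customer_id=1 -> matches Helen
  - order 6 (Mouse): customer_id=4 -> matches Pete
  - order 7 (Phone): customer_id=3 -> matches Carol
So 1 of 7 rows is dropped.

SQL:
SELECT a.product, b.name AS customer
FROM orders a
INNER JOIN customers b ON a.customer_id = b.id

Result:
product    | customer
-----------+---------
Headphones | Helen   
Pen        | Carol   
Chair      | Pete    
Laptop     | Helen   
Mouse      | Pete    
Phone      | Carol   


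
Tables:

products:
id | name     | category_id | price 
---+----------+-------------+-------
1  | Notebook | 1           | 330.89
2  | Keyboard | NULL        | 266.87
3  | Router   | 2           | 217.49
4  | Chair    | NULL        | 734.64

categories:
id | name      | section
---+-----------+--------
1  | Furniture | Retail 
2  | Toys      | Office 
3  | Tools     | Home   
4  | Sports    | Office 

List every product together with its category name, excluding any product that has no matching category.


INNER JOIN keeps only products rows whose category_id matches an id in categories. Walk through each product:
  - product 1 (Notebook): category_id=1 -> matches Furniture
  - product 2 (Keyboard): category_id=NULL, no match -> dropped
  - product 3 (Router): category_id=2 -> matches Toys
  - product 4 (Chair): category_id=NULL, no match -> dropped
So 2 of 4 rows are dropped.

SQL:
SELECT a.name, b.name AS category
FROM products a
INNER JOIN categories b ON a.category_id = b.id

Result:
name     | category 
---------+----------
Notebook | Furniture
Router   | Toys     


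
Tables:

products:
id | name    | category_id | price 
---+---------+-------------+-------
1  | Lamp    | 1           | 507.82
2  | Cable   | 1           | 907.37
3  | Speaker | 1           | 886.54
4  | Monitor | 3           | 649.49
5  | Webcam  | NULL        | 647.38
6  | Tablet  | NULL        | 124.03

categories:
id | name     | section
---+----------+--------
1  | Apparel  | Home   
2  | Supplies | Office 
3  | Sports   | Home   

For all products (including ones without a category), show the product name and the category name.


LEFT JOIN keeps every row from products (the left table); where category_id has no match in categories, the category columns become NULL. Walk through each product:
  - product 1 (Lamp): category_id=1 -> matches Apparel
  - product 2 (Cable): category_id=1 -> matches Apparel
  - product 3 (Speaker): category_id=1 -> matches Apparel
  - product 4 (Monitor): category_id=3 -> matches Sports
  - product 5 (Webcam): category_id=NULL, no match -> kept with NULL
  - product 6 (Tablet): category_id=NULL, no match -> kept with NULL
All 6 rows appear; 2 have NULL category.

SQL:
SELECT a.name, b.name AS category
FROM products a
LEFT JOIN categories b ON a.category_id = b.id

Result:
name    | category
--------+---------
Lamp    | Apparel 
Cable   | Apparel 
Speaker | Apparel 
Monitor | Sports  
Webcam  | NULL    
Tablet  | NULL    


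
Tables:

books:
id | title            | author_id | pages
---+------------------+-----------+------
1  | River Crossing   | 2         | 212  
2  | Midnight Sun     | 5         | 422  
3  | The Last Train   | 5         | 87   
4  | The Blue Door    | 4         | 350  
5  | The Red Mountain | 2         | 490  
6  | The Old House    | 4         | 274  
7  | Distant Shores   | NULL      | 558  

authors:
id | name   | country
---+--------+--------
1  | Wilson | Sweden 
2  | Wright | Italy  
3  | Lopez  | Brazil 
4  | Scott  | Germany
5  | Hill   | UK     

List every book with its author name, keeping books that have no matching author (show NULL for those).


LEFT JOIN keeps every row from books (the left table); where author_id has no match in authors, the author columns become NULL. Walk through each book:
  - book 1 (River Crossing): author_id=2 -> matches Wright
  - book 2 (Midnight Sun): author_id=5 -> matches Hill
  - book 3 (The Last Train): author_id=5 -> matches Hill
  - book 4 (The Blue Door): author_id=4 -> matches Scott
  - book 5 (The Red Mountain): author_id=2 -> matches Wright
  - book 6 (The Old House): author_id=4 -> matches Scott
  - book 7 (Distant Shores): author_id=NULL, no match -> kept with NULL
All 7 rows appear; 1 has NULL author.

SQL:
SELECT a.title, b.name AS author
FROM books a
LEFT JOIN authors b ON a.author_id = b.id

Result:
title            | author
-----------------+-------
River Crossing   | Wright
Midnight Sun     | Hill  
The Last Train   | Hill  
The Blue Door    | Scott 
The Red Mountain | Wright
The Old House    | Scott 
Distant Shores   | NULL  


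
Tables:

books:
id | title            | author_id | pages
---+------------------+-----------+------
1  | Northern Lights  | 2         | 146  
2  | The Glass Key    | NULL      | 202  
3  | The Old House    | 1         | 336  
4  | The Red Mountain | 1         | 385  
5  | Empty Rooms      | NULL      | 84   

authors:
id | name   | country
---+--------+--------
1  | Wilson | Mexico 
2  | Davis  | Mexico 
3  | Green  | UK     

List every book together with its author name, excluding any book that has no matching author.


INNER JOIN keeps only books rows whose author_id matches an id in authors. Walk through each book:
  - book 1 (Northern Lights): author_id=2 -> matches Davis
  - book 2 (The Glass Key): author_id=NULL, no match -> dropped
  - book 3 (The Old House): author_id=1 -> matches Wilson
  - book 4 (The Red Mountain): author_id=1 -> matches Wilson
  - book 5 (Empty Rooms): author_id=NULL, no match -> dropped
So 2 of 5 rows are dropped.

SQL:
SELECT a.title, b.name AS author
FROM books a
INNER JOIN authors b ON a.author_id = b.id

Result:
title            | author
-----------------+-------
Northern Lights  | Davis 
The Old House    | Wilson
The Red Mountain | Wilson
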